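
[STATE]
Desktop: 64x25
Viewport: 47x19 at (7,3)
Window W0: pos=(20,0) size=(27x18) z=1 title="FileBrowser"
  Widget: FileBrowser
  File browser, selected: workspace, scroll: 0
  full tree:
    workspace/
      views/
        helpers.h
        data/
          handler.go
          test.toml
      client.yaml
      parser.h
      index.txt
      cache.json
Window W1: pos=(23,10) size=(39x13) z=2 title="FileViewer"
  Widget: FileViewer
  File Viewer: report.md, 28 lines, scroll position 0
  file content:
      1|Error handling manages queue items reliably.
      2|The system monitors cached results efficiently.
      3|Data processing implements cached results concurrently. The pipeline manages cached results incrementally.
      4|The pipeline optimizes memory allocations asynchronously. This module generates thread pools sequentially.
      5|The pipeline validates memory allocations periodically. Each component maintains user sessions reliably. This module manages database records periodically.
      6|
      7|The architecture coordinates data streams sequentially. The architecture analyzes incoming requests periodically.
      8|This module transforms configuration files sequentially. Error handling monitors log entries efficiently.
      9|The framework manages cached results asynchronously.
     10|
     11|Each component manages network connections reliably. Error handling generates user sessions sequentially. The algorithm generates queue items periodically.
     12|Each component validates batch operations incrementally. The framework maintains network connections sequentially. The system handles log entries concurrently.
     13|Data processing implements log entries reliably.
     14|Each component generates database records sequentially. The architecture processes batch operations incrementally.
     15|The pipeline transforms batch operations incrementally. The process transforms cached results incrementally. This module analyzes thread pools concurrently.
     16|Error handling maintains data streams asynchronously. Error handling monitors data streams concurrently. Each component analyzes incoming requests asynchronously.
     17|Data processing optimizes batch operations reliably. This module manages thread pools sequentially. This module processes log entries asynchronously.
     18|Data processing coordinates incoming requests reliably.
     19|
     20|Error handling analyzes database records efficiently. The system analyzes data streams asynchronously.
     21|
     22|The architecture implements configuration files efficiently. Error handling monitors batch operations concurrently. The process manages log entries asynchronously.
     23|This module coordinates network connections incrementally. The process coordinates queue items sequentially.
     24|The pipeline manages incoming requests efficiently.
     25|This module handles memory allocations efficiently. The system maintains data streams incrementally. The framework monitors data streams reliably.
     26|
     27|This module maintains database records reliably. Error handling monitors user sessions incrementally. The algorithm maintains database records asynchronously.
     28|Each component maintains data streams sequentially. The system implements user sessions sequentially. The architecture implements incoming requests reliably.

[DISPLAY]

             ┃> [-] workspace/         ┃       
             ┃    [+] views/           ┃       
             ┃    client.yaml          ┃       
             ┃    parser.h             ┃       
             ┃    index.txt            ┃       
             ┃    cache.json           ┃       
             ┃                         ┃       
             ┃  ┏━━━━━━━━━━━━━━━━━━━━━━━━━━━━━━
             ┃  ┃ FileViewer                   
             ┃  ┠──────────────────────────────
             ┃  ┃Error handling manages queue i
             ┃  ┃The system monitors cached res
             ┃  ┃Data processing implements cac
             ┃  ┃The pipeline optimizes memory 
             ┗━━┃The pipeline validates memory 
                ┃                              
                ┃The architecture coordinates d
                ┃This module transforms configu
                ┃The framework manages cached r


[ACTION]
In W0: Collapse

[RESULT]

             ┃> [+] workspace/         ┃       
             ┃                         ┃       
             ┃                         ┃       
             ┃                         ┃       
             ┃                         ┃       
             ┃                         ┃       
             ┃                         ┃       
             ┃  ┏━━━━━━━━━━━━━━━━━━━━━━━━━━━━━━
             ┃  ┃ FileViewer                   
             ┃  ┠──────────────────────────────
             ┃  ┃Error handling manages queue i
             ┃  ┃The system monitors cached res
             ┃  ┃Data processing implements cac
             ┃  ┃The pipeline optimizes memory 
             ┗━━┃The pipeline validates memory 
                ┃                              
                ┃The architecture coordinates d
                ┃This module transforms configu
                ┃The framework manages cached r


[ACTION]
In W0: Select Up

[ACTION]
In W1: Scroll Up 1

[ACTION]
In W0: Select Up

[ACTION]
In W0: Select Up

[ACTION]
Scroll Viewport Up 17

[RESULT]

             ┏━━━━━━━━━━━━━━━━━━━━━━━━━┓       
             ┃ FileBrowser             ┃       
             ┠─────────────────────────┨       
             ┃> [+] workspace/         ┃       
             ┃                         ┃       
             ┃                         ┃       
             ┃                         ┃       
             ┃                         ┃       
             ┃                         ┃       
             ┃                         ┃       
             ┃  ┏━━━━━━━━━━━━━━━━━━━━━━━━━━━━━━
             ┃  ┃ FileViewer                   
             ┃  ┠──────────────────────────────
             ┃  ┃Error handling manages queue i
             ┃  ┃The system monitors cached res
             ┃  ┃Data processing implements cac
             ┃  ┃The pipeline optimizes memory 
             ┗━━┃The pipeline validates memory 
                ┃                              


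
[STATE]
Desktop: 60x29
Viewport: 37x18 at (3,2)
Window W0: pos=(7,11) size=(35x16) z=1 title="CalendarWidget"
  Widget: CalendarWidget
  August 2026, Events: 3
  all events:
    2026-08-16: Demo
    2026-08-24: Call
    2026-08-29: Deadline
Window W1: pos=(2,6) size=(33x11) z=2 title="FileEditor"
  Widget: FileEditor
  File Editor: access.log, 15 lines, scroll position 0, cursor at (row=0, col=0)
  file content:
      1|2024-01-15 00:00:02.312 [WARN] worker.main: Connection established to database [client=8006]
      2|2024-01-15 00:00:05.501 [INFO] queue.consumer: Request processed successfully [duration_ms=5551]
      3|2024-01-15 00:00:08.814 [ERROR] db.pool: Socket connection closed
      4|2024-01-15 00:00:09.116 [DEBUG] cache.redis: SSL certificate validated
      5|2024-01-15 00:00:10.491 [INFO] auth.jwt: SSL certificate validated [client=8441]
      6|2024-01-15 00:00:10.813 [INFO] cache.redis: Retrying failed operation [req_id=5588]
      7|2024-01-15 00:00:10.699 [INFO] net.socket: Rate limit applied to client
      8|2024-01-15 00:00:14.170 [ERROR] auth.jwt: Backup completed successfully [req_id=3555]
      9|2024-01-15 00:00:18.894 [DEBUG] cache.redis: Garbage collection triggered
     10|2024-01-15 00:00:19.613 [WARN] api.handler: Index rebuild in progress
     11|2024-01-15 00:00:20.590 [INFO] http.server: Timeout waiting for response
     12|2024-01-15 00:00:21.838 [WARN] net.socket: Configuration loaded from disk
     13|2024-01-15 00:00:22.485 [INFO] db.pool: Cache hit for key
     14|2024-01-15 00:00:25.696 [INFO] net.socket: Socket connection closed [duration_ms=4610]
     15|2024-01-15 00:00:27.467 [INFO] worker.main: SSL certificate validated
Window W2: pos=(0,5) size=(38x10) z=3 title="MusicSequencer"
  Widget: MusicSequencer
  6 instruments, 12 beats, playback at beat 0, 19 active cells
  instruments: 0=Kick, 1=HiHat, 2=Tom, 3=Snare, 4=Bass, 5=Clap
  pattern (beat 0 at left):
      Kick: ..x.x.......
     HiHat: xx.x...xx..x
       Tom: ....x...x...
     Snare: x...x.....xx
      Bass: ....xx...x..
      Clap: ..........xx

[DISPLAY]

                                     
                                     
                                     
━━━━━━━━━━━━━━━━━━━━━━━━━━━━━━━━━━┓  
usicSequencer                     ┃  
──────────────────────────────────┨  
    ▼12345678901                  ┃  
Kick··█·█·······                  ┃  
iHat██·█···██··█                  ┃  
 Tom····█···█···                  ┃━━
nare█···█·····██                  ┃  
Bass····██···█··                  ┃──
━━━━━━━━━━━━━━━━━━━━━━━━━━━━━━━━━━┛  
2024-01-15 00:00:10.699 [INFO]▼┃     
━━━━━━━━━━━━━━━━━━━━━━━━━━━━━━━┛     
    ┃ 3  4  5  6  7  8  9            
    ┃10 11 12 13 14 15 16*           
    ┃17 18 19 20 21 22 23            


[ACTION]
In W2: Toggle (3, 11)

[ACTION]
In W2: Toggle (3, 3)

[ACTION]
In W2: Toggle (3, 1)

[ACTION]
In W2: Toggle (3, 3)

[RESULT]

                                     
                                     
                                     
━━━━━━━━━━━━━━━━━━━━━━━━━━━━━━━━━━┓  
usicSequencer                     ┃  
──────────────────────────────────┨  
    ▼12345678901                  ┃  
Kick··█·█·······                  ┃  
iHat██·█···██··█                  ┃  
 Tom····█···█···                  ┃━━
nare██··█·····█·                  ┃  
Bass····██···█··                  ┃──
━━━━━━━━━━━━━━━━━━━━━━━━━━━━━━━━━━┛  
2024-01-15 00:00:10.699 [INFO]▼┃     
━━━━━━━━━━━━━━━━━━━━━━━━━━━━━━━┛     
    ┃ 3  4  5  6  7  8  9            
    ┃10 11 12 13 14 15 16*           
    ┃17 18 19 20 21 22 23            


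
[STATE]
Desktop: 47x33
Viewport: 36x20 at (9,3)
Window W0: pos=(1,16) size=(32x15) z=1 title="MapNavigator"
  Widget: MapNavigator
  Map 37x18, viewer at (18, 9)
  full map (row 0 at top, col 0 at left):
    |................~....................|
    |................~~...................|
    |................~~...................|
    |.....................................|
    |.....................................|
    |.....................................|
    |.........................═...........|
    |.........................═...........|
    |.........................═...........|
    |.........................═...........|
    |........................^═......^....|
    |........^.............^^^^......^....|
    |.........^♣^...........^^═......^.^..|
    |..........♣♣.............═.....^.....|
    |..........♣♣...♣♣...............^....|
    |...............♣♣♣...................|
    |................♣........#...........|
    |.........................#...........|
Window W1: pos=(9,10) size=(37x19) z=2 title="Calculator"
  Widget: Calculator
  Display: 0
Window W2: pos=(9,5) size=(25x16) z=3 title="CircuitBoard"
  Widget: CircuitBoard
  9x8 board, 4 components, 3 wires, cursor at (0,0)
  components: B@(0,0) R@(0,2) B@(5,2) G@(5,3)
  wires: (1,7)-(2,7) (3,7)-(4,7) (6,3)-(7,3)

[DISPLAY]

                                    
                                    
┏━━━━━━━━━━━━━━━━━━━━━━━┓           
┃ CircuitBoard          ┃           
┠───────────────────────┨           
┃   0 1 2 3 4 5 6 7 8   ┃           
┃0  [B]      R          ┃           
┃                       ┃━━━━━━━━━━━
┃1                      ┃           
┃                       ┃───────────
┃2                      ┃          0
┃                       ┃           
┃3                      ┃           
┃                       ┃           
┃4                      ┃           
┃                       ┃           
┃5           B   G      ┃           
┗━━━━━━━━━━━━━━━━━━━━━━━┛           
┃│ 0 │ . │ = │ + │                  
┃├───┼───┼───┼───┤                  


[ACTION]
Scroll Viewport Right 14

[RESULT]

                                    
                                    
━━━━━━━━━━━━━━━━━━━━━━┓             
CircuitBoard          ┃             
──────────────────────┨             
  0 1 2 3 4 5 6 7 8   ┃             
  [B]      R          ┃             
                      ┃━━━━━━━━━━━┓ 
                      ┃           ┃ 
                      ┃───────────┨ 
                      ┃          0┃ 
                      ┃           ┃ 
                      ┃           ┃ 
                      ┃           ┃ 
                      ┃           ┃ 
                      ┃           ┃ 
           B   G      ┃           ┃ 
━━━━━━━━━━━━━━━━━━━━━━┛           ┃ 
 0 │ . │ = │ + │                  ┃ 
───┼───┼───┼───┤                  ┃ 


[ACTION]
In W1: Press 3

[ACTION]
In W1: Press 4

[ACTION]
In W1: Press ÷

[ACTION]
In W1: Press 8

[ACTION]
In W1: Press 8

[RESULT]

                                    
                                    
━━━━━━━━━━━━━━━━━━━━━━┓             
CircuitBoard          ┃             
──────────────────────┨             
  0 1 2 3 4 5 6 7 8   ┃             
  [B]      R          ┃             
                      ┃━━━━━━━━━━━┓ 
                      ┃           ┃ 
                      ┃───────────┨ 
                      ┃         88┃ 
                      ┃           ┃ 
                      ┃           ┃ 
                      ┃           ┃ 
                      ┃           ┃ 
                      ┃           ┃ 
           B   G      ┃           ┃ 
━━━━━━━━━━━━━━━━━━━━━━┛           ┃ 
 0 │ . │ = │ + │                  ┃ 
───┼───┼───┼───┤                  ┃ 


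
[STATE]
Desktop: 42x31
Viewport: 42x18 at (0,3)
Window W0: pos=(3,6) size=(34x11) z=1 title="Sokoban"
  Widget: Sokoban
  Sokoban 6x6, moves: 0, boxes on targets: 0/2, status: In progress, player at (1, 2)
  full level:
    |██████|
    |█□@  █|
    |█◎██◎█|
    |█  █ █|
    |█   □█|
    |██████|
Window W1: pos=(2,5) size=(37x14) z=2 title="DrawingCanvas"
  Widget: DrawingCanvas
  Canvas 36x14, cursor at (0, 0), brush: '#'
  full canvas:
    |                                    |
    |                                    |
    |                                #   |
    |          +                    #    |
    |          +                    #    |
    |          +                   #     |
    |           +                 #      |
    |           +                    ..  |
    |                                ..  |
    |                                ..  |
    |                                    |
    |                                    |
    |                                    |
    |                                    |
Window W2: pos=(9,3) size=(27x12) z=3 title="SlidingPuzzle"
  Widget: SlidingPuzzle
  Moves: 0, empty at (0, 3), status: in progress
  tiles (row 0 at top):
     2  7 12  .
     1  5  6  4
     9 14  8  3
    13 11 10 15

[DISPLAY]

         ┏━━━━━━━━━━━━━━━━━━━━━━━━━┓      
         ┃ SlidingPuzzle           ┃      
  ┏━━━━━━┠─────────────────────────┨━━┓   
  ┃ Drawi┃┌────┬────┬────┬────┐    ┃  ┃   
  ┠──────┃│  2 │  7 │ 12 │    │    ┃──┨   
  ┃+     ┃├────┼────┼────┼────┤    ┃  ┃   
  ┃      ┃│  1 │  5 │  6 │  4 │    ┃  ┃   
  ┃      ┃├────┼────┼────┼────┤    ┃  ┃   
  ┃      ┃│  9 │ 14 │  8 │  3 │    ┃  ┃   
  ┃      ┃├────┼────┼────┼────┤    ┃  ┃   
  ┃      ┃│ 13 │ 11 │ 10 │ 15 │    ┃  ┃   
  ┃      ┗━━━━━━━━━━━━━━━━━━━━━━━━━┛  ┃   
  ┃           +                    .. ┃   
  ┃                                .. ┃   
  ┃                                .. ┃   
  ┗━━━━━━━━━━━━━━━━━━━━━━━━━━━━━━━━━━━┛   
                                          
                                          


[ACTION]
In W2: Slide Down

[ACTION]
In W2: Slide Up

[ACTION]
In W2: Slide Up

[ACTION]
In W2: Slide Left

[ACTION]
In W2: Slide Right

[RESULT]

         ┏━━━━━━━━━━━━━━━━━━━━━━━━━┓      
         ┃ SlidingPuzzle           ┃      
  ┏━━━━━━┠─────────────────────────┨━━┓   
  ┃ Drawi┃┌────┬────┬────┬────┐    ┃  ┃   
  ┠──────┃│  2 │  7 │ 12 │  4 │    ┃──┨   
  ┃+     ┃├────┼────┼────┼────┤    ┃  ┃   
  ┃      ┃│  1 │  5 │  6 │  3 │    ┃  ┃   
  ┃      ┃├────┼────┼────┼────┤    ┃  ┃   
  ┃      ┃│  9 │ 14 │    │  8 │    ┃  ┃   
  ┃      ┃├────┼────┼────┼────┤    ┃  ┃   
  ┃      ┃│ 13 │ 11 │ 10 │ 15 │    ┃  ┃   
  ┃      ┗━━━━━━━━━━━━━━━━━━━━━━━━━┛  ┃   
  ┃           +                    .. ┃   
  ┃                                .. ┃   
  ┃                                .. ┃   
  ┗━━━━━━━━━━━━━━━━━━━━━━━━━━━━━━━━━━━┛   
                                          
                                          


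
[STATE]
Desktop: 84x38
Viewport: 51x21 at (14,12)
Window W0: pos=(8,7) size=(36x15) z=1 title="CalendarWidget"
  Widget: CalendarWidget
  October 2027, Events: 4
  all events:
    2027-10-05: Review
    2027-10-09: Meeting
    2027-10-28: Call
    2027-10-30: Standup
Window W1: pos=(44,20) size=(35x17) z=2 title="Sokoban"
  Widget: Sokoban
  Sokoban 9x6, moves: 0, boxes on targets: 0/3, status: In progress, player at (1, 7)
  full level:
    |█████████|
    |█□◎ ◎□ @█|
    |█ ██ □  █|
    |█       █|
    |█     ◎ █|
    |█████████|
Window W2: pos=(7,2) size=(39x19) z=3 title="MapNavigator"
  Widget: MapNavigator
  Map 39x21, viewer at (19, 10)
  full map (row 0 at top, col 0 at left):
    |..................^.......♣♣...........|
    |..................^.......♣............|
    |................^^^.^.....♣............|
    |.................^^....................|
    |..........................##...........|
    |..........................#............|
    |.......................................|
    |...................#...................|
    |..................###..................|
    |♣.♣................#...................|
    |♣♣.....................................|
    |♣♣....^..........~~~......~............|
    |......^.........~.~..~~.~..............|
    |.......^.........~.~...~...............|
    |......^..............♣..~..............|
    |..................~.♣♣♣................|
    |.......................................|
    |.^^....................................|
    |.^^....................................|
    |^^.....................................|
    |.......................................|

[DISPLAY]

............@..................┃                   
..........~~~......~...........┃                   
.........~.~..~~.~.............┃                   
^.........~.~...~..............┃                   
..............♣..~.............┃                   
...........~.♣♣♣...............┃                   
...............................┃                   
...............................┃                   
━━━━━━━━━━━━━━━━━━━━━━━━━━━━━━━┛━━━━━━━━━━━━━━━━━━━
━━━━━━━━━━━━━━━━━━━━━━━━━━━━━┛┃ Sokoban            
                              ┠────────────────────
                              ┃█████████           
                              ┃█□◎ ◎□ @█           
                              ┃█ ██ □  █           
                              ┃█       █           
                              ┃█     ◎ █           
                              ┃█████████           
                              ┃Moves: 0  0/3       
                              ┃                    
                              ┃                    
                              ┃                    


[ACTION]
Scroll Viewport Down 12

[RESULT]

...........~.♣♣♣...............┃                   
...............................┃                   
...............................┃                   
━━━━━━━━━━━━━━━━━━━━━━━━━━━━━━━┛━━━━━━━━━━━━━━━━━━━
━━━━━━━━━━━━━━━━━━━━━━━━━━━━━┛┃ Sokoban            
                              ┠────────────────────
                              ┃█████████           
                              ┃█□◎ ◎□ @█           
                              ┃█ ██ □  █           
                              ┃█       █           
                              ┃█     ◎ █           
                              ┃█████████           
                              ┃Moves: 0  0/3       
                              ┃                    
                              ┃                    
                              ┃                    
                              ┃                    
                              ┃                    
                              ┃                    
                              ┗━━━━━━━━━━━━━━━━━━━━
                                                   


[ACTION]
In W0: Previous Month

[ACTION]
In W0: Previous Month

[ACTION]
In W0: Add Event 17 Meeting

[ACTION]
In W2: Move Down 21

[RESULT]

                               ┃                   
                               ┃                   
                               ┃                   
━━━━━━━━━━━━━━━━━━━━━━━━━━━━━━━┛━━━━━━━━━━━━━━━━━━━
━━━━━━━━━━━━━━━━━━━━━━━━━━━━━┛┃ Sokoban            
                              ┠────────────────────
                              ┃█████████           
                              ┃█□◎ ◎□ @█           
                              ┃█ ██ □  █           
                              ┃█       █           
                              ┃█     ◎ █           
                              ┃█████████           
                              ┃Moves: 0  0/3       
                              ┃                    
                              ┃                    
                              ┃                    
                              ┃                    
                              ┃                    
                              ┃                    
                              ┗━━━━━━━━━━━━━━━━━━━━
                                                   


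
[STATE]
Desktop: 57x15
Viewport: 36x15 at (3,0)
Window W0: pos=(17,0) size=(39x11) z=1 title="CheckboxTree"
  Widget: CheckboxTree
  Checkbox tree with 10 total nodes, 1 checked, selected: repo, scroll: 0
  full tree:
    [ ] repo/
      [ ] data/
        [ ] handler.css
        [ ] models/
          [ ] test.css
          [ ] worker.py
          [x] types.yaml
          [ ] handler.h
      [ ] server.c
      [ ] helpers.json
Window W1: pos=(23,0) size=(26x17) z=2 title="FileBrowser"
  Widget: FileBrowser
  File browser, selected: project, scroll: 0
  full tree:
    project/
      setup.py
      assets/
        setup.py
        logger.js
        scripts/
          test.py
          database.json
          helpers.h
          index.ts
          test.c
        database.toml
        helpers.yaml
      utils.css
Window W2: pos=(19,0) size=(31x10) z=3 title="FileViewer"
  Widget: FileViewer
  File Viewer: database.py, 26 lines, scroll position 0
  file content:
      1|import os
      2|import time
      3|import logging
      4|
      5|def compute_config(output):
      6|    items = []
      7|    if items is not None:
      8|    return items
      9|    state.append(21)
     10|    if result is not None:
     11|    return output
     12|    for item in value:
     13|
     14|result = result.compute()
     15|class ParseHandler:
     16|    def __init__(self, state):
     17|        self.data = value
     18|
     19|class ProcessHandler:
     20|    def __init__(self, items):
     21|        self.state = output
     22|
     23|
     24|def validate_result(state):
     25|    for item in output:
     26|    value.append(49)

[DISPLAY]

              ┏━┏━━━━━━━━━━━━━━━━━━━
              ┃ ┃ FileViewer        
              ┠─┠───────────────────
              ┃>┃import os          
              ┃ ┃import time        
              ┃ ┃import logging     
              ┃ ┃                   
              ┃ ┃def compute_config(
              ┃ ┃    items = []     
              ┃ ┗━━━━━━━━━━━━━━━━━━━
              ┗━━━━━┃               
                    ┃               
                    ┃               
                    ┃               
                    ┃               


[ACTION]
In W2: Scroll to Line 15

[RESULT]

              ┏━┏━━━━━━━━━━━━━━━━━━━
              ┃ ┃ FileViewer        
              ┠─┠───────────────────
              ┃>┃class ParseHandler:
              ┃ ┃    def __init__(se
              ┃ ┃        self.data =
              ┃ ┃                   
              ┃ ┃class ProcessHandle
              ┃ ┃    def __init__(se
              ┃ ┗━━━━━━━━━━━━━━━━━━━
              ┗━━━━━┃               
                    ┃               
                    ┃               
                    ┃               
                    ┃               


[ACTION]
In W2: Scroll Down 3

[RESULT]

              ┏━┏━━━━━━━━━━━━━━━━━━━
              ┃ ┃ FileViewer        
              ┠─┠───────────────────
              ┃>┃                   
              ┃ ┃class ProcessHandle
              ┃ ┃    def __init__(se
              ┃ ┃        self.state 
              ┃ ┃                   
              ┃ ┃                   
              ┃ ┗━━━━━━━━━━━━━━━━━━━
              ┗━━━━━┃               
                    ┃               
                    ┃               
                    ┃               
                    ┃               


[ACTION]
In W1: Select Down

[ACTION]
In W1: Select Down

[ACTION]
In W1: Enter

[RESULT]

              ┏━┏━━━━━━━━━━━━━━━━━━━
              ┃ ┃ FileViewer        
              ┠─┠───────────────────
              ┃>┃                   
              ┃ ┃class ProcessHandle
              ┃ ┃    def __init__(se
              ┃ ┃        self.state 
              ┃ ┃                   
              ┃ ┃                   
              ┃ ┗━━━━━━━━━━━━━━━━━━━
              ┗━━━━━┃      helpers.y
                    ┃    utils.css  
                    ┃               
                    ┃               
                    ┃               


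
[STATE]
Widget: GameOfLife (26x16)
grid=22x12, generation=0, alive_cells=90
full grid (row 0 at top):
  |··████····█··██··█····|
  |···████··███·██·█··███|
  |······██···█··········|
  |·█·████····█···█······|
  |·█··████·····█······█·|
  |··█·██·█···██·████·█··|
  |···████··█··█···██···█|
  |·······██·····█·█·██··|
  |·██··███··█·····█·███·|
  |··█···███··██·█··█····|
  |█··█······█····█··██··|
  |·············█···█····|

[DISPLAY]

Gen: 0                    
··████····█··██··█····    
···████··███·██·█··███    
······██···█··········    
·█·████····█···█······    
·█··████·····█······█·    
··█·██·█···██·████·█··    
···████··█··█···██···█    
·······██·····█·█·██··    
·██··███··█·····█·███·    
··█···███··██·█··█····    
█··█······█····█··██··    
·············█···█····    
                          
                          
                          


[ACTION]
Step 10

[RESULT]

Gen: 10                   
··█████···███·········    
·█········█··█·····███    
·█·····█··██·██·······    
··█····█··██·█········    
······██···········██·    
····█·█··████····██·█·    
█··············██·█·██    
█··███····██·····█····    
█···█······█··█··█····    
█··█····█·██··········    
·█··········█··███····    
···········██·········    
                          
                          
                          


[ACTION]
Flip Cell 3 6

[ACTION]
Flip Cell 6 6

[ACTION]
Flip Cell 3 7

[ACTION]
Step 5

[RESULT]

Gen: 15                   
·············██·····█·    
·······█·····███···██·    
███·█··█······██······    
···██·█···········█···    
··█·█·····█·██······█·    
··██·······██······██·    
·█·██······█······██··    
·█····█·█████·····██··    
··███·█·█····█········    
···███·██···█···██·█··    
·········█············    
··········████··██····    
                          
                          
                          


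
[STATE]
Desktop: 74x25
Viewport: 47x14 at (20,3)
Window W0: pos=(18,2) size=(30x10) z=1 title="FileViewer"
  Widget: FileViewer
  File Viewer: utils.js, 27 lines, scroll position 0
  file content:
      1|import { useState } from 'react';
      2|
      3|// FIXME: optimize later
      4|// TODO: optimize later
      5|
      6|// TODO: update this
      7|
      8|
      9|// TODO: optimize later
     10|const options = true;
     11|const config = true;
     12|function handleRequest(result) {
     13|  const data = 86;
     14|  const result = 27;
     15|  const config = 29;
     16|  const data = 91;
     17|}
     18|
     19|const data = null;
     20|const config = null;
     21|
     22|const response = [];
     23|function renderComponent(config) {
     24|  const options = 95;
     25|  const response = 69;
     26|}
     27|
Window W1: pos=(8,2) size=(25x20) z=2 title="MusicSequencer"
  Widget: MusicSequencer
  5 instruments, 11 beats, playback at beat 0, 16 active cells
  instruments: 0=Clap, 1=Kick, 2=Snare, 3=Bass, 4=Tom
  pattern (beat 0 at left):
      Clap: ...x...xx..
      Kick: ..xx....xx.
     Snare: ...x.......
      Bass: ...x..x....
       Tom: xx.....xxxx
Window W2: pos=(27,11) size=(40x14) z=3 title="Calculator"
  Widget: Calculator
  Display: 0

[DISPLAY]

ncer        ┃              ┃                   
────────────┨──────────────┨                   
567890      ┃ate } from 'r▲┃                   
··██··      ┃             █┃                   
···██·      ┃mize later   ░┃                   
······      ┃ize later    ░┃                   
·█····      ┃             ░┃                   
··████      ┃e this       ▼┃                   
       ┏━━━━━━━━━━━━━━━━━━━━━━━━━━━━━━━━━━━━━━┓
       ┃ Calculator                           ┃
       ┠──────────────────────────────────────┨
       ┃                                     0┃
       ┃┌───┬───┬───┬───┐                     ┃
       ┃│ 7 │ 8 │ 9 │ ÷ │                     ┃


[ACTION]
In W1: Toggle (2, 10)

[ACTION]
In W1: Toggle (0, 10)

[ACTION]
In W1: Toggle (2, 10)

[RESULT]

ncer        ┃              ┃                   
────────────┨──────────────┨                   
567890      ┃ate } from 'r▲┃                   
··██·█      ┃             █┃                   
···██·      ┃mize later   ░┃                   
······      ┃ize later    ░┃                   
·█····      ┃             ░┃                   
··████      ┃e this       ▼┃                   
       ┏━━━━━━━━━━━━━━━━━━━━━━━━━━━━━━━━━━━━━━┓
       ┃ Calculator                           ┃
       ┠──────────────────────────────────────┨
       ┃                                     0┃
       ┃┌───┬───┬───┬───┐                     ┃
       ┃│ 7 │ 8 │ 9 │ ÷ │                     ┃


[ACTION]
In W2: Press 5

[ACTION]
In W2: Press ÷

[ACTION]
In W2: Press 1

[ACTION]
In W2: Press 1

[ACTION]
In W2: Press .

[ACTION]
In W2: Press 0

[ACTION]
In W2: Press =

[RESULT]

ncer        ┃              ┃                   
────────────┨──────────────┨                   
567890      ┃ate } from 'r▲┃                   
··██·█      ┃             █┃                   
···██·      ┃mize later   ░┃                   
······      ┃ize later    ░┃                   
·█····      ┃             ░┃                   
··████      ┃e this       ▼┃                   
       ┏━━━━━━━━━━━━━━━━━━━━━━━━━━━━━━━━━━━━━━┓
       ┃ Calculator                           ┃
       ┠──────────────────────────────────────┨
       ┃                          0.4545454545┃
       ┃┌───┬───┬───┬───┐                     ┃
       ┃│ 7 │ 8 │ 9 │ ÷ │                     ┃


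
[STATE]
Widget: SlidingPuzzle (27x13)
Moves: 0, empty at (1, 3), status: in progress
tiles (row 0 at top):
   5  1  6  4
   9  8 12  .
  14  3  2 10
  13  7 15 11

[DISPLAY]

┌────┬────┬────┬────┐      
│  5 │  1 │  6 │  4 │      
├────┼────┼────┼────┤      
│  9 │  8 │ 12 │    │      
├────┼────┼────┼────┤      
│ 14 │  3 │  2 │ 10 │      
├────┼────┼────┼────┤      
│ 13 │  7 │ 15 │ 11 │      
└────┴────┴────┴────┘      
Moves: 0                   
                           
                           
                           


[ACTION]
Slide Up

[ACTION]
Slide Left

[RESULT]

┌────┬────┬────┬────┐      
│  5 │  1 │  6 │  4 │      
├────┼────┼────┼────┤      
│  9 │  8 │ 12 │ 10 │      
├────┼────┼────┼────┤      
│ 14 │  3 │  2 │    │      
├────┼────┼────┼────┤      
│ 13 │  7 │ 15 │ 11 │      
└────┴────┴────┴────┘      
Moves: 1                   
                           
                           
                           


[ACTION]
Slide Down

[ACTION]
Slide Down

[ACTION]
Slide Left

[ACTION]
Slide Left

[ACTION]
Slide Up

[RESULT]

┌────┬────┬────┬────┐      
│  5 │  1 │  6 │  4 │      
├────┼────┼────┼────┤      
│  9 │  8 │ 12 │    │      
├────┼────┼────┼────┤      
│ 14 │  3 │  2 │ 10 │      
├────┼────┼────┼────┤      
│ 13 │  7 │ 15 │ 11 │      
└────┴────┴────┴────┘      
Moves: 4                   
                           
                           
                           
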